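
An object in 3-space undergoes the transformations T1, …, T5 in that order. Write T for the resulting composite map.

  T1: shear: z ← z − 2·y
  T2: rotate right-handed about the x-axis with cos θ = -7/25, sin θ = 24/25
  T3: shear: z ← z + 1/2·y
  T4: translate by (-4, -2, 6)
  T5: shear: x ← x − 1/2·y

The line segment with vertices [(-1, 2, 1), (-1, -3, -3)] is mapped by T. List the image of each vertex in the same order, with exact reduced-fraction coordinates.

T1 shear: z ← z − 2·y: (-1, 2, 1) → (-1, 2, -3); (-1, -3, -3) → (-1, -3, 3)
T2 rotate right-handed about the x-axis with cos θ = -7/25, sin θ = 24/25: (-1, 2, -3) → (-1, 58/25, 69/25); (-1, -3, 3) → (-1, -51/25, -93/25)
T3 shear: z ← z + 1/2·y: (-1, 58/25, 69/25) → (-1, 58/25, 98/25); (-1, -51/25, -93/25) → (-1, -51/25, -237/50)
T4 translate by (-4, -2, 6): (-1, 58/25, 98/25) → (-5, 8/25, 248/25); (-1, -51/25, -237/50) → (-5, -101/25, 63/50)
T5 shear: x ← x − 1/2·y: (-5, 8/25, 248/25) → (-129/25, 8/25, 248/25); (-5, -101/25, 63/50) → (-149/50, -101/25, 63/50)

image vertices: (-129/25, 8/25, 248/25), (-149/50, -101/25, 63/50)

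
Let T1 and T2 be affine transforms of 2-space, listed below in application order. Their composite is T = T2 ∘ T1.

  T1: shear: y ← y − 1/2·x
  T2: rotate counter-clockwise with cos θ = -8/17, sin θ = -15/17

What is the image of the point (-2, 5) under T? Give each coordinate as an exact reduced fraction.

T1 shear: y ← y − 1/2·x: (-2, 5) → (-2, 6)
T2 rotate counter-clockwise with cos θ = -8/17, sin θ = -15/17: (-2, 6) → (106/17, -18/17)

T(p) = (106/17, -18/17)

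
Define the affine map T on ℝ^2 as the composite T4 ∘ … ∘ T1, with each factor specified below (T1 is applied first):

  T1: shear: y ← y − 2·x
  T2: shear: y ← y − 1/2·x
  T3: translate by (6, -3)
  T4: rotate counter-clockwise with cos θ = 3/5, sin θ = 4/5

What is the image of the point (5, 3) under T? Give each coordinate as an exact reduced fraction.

T1 shear: y ← y − 2·x: (5, 3) → (5, -7)
T2 shear: y ← y − 1/2·x: (5, -7) → (5, -19/2)
T3 translate by (6, -3): (5, -19/2) → (11, -25/2)
T4 rotate counter-clockwise with cos θ = 3/5, sin θ = 4/5: (11, -25/2) → (83/5, 13/10)

T(p) = (83/5, 13/10)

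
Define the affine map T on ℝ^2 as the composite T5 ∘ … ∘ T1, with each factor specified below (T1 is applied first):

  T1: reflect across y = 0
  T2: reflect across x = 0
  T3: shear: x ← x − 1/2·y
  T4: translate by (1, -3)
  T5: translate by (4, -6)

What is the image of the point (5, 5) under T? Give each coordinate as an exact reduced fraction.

T1 reflect across y = 0: (5, 5) → (5, -5)
T2 reflect across x = 0: (5, -5) → (-5, -5)
T3 shear: x ← x − 1/2·y: (-5, -5) → (-5/2, -5)
T4 translate by (1, -3): (-5/2, -5) → (-3/2, -8)
T5 translate by (4, -6): (-3/2, -8) → (5/2, -14)

T(p) = (5/2, -14)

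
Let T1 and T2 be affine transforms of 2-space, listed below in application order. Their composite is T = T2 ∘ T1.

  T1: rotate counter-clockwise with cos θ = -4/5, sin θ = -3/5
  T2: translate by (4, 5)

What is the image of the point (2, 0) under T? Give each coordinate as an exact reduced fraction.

T(p) = (12/5, 19/5)

T1 rotate counter-clockwise with cos θ = -4/5, sin θ = -3/5: (2, 0) → (-8/5, -6/5)
T2 translate by (4, 5): (-8/5, -6/5) → (12/5, 19/5)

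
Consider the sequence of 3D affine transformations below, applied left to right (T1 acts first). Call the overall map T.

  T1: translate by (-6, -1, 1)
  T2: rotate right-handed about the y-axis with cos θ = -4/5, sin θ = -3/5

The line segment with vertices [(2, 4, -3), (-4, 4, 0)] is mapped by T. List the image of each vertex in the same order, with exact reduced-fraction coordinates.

T1 translate by (-6, -1, 1): (2, 4, -3) → (-4, 3, -2); (-4, 4, 0) → (-10, 3, 1)
T2 rotate right-handed about the y-axis with cos θ = -4/5, sin θ = -3/5: (-4, 3, -2) → (22/5, 3, -4/5); (-10, 3, 1) → (37/5, 3, -34/5)

image vertices: (22/5, 3, -4/5), (37/5, 3, -34/5)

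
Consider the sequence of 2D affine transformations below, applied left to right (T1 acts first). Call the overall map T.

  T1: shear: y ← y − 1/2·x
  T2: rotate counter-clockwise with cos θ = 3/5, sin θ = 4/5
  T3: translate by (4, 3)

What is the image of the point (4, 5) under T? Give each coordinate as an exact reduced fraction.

T(p) = (4, 8)

T1 shear: y ← y − 1/2·x: (4, 5) → (4, 3)
T2 rotate counter-clockwise with cos θ = 3/5, sin θ = 4/5: (4, 3) → (0, 5)
T3 translate by (4, 3): (0, 5) → (4, 8)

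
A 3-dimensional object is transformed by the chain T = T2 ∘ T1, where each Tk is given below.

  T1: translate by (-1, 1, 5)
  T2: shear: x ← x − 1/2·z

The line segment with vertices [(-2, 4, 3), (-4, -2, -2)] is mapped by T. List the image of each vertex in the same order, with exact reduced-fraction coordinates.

image vertices: (-7, 5, 8), (-13/2, -1, 3)

T1 translate by (-1, 1, 5): (-2, 4, 3) → (-3, 5, 8); (-4, -2, -2) → (-5, -1, 3)
T2 shear: x ← x − 1/2·z: (-3, 5, 8) → (-7, 5, 8); (-5, -1, 3) → (-13/2, -1, 3)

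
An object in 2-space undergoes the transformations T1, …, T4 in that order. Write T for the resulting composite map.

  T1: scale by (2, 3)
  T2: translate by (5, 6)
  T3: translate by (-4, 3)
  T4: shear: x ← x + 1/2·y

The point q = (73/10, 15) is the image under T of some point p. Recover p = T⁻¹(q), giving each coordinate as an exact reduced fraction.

p = (-3/5, 2)

T1 = [2 0 0; 0 3 0; 0 0 1]
T2·T1 = [2 0 5; 0 3 6; 0 0 1]
T3·…·T1 = [2 0 1; 0 3 9; 0 0 1]
T4·…·T1 = [2 3/2 11/2; 0 3 9; 0 0 1]
det M = 6; M⁻¹ = [1/2 -1/4 -1/2; 0 1/3 -3; 0 0 1]
M⁻¹ · (73/10, 15)ᵀ = (-3/5, 2)ᵀ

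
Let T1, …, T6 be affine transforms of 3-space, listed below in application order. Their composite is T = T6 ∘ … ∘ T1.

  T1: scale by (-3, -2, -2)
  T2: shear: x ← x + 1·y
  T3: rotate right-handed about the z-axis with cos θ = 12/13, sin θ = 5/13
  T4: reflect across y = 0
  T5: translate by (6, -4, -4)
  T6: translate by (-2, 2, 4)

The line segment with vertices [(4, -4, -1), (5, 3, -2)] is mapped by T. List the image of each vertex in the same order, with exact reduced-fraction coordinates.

T1 scale by (-3, -2, -2): (4, -4, -1) → (-12, 8, 2); (5, 3, -2) → (-15, -6, 4)
T2 shear: x ← x + 1·y: (-12, 8, 2) → (-4, 8, 2); (-15, -6, 4) → (-21, -6, 4)
T3 rotate right-handed about the z-axis with cos θ = 12/13, sin θ = 5/13: (-4, 8, 2) → (-88/13, 76/13, 2); (-21, -6, 4) → (-222/13, -177/13, 4)
T4 reflect across y = 0: (-88/13, 76/13, 2) → (-88/13, -76/13, 2); (-222/13, -177/13, 4) → (-222/13, 177/13, 4)
T5 translate by (6, -4, -4): (-88/13, -76/13, 2) → (-10/13, -128/13, -2); (-222/13, 177/13, 4) → (-144/13, 125/13, 0)
T6 translate by (-2, 2, 4): (-10/13, -128/13, -2) → (-36/13, -102/13, 2); (-144/13, 125/13, 0) → (-170/13, 151/13, 4)

image vertices: (-36/13, -102/13, 2), (-170/13, 151/13, 4)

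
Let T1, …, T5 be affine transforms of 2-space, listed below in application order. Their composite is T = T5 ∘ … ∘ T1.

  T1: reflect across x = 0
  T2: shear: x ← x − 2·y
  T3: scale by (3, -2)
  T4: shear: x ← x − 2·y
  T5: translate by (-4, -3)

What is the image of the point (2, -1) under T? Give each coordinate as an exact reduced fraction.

T(p) = (-8, -1)

T1 reflect across x = 0: (2, -1) → (-2, -1)
T2 shear: x ← x − 2·y: (-2, -1) → (0, -1)
T3 scale by (3, -2): (0, -1) → (0, 2)
T4 shear: x ← x − 2·y: (0, 2) → (-4, 2)
T5 translate by (-4, -3): (-4, 2) → (-8, -1)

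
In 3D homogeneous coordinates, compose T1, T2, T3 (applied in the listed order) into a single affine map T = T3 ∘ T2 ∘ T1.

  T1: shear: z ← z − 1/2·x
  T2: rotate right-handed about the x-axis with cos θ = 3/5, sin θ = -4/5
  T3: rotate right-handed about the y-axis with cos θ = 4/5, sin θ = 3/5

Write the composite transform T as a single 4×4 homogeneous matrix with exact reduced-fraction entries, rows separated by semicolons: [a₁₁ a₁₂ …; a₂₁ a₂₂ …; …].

T1 = [1 0 0 0; 0 1 0 0; -1/2 0 1 0; 0 0 0 1]
T2·T1 = [1 0 0 0; -2/5 3/5 4/5 0; -3/10 -4/5 3/5 0; 0 0 0 1]
T3·…·T1 = [31/50 -12/25 9/25 0; -2/5 3/5 4/5 0; -21/25 -16/25 12/25 0; 0 0 0 1]

T = [31/50 -12/25 9/25 0; -2/5 3/5 4/5 0; -21/25 -16/25 12/25 0; 0 0 0 1]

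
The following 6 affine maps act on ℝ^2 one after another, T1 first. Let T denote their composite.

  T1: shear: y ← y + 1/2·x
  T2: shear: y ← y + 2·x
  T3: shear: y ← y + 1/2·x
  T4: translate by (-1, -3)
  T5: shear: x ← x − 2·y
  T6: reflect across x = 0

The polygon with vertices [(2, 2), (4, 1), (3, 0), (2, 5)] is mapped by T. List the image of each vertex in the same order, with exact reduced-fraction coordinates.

image vertices: (9, 5), (17, 10), (10, 6), (15, 8)

T1 shear: y ← y + 1/2·x: (2, 2) → (2, 3); (4, 1) → (4, 3); (3, 0) → (3, 3/2); (2, 5) → (2, 6)
T2 shear: y ← y + 2·x: (2, 3) → (2, 7); (4, 3) → (4, 11); (3, 3/2) → (3, 15/2); (2, 6) → (2, 10)
T3 shear: y ← y + 1/2·x: (2, 7) → (2, 8); (4, 11) → (4, 13); (3, 15/2) → (3, 9); (2, 10) → (2, 11)
T4 translate by (-1, -3): (2, 8) → (1, 5); (4, 13) → (3, 10); (3, 9) → (2, 6); (2, 11) → (1, 8)
T5 shear: x ← x − 2·y: (1, 5) → (-9, 5); (3, 10) → (-17, 10); (2, 6) → (-10, 6); (1, 8) → (-15, 8)
T6 reflect across x = 0: (-9, 5) → (9, 5); (-17, 10) → (17, 10); (-10, 6) → (10, 6); (-15, 8) → (15, 8)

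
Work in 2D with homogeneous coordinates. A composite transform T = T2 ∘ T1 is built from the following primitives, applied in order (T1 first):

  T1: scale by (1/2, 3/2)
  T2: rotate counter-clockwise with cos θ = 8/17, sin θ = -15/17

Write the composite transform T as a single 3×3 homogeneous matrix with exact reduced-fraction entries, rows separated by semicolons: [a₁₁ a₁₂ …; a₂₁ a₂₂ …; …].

T1 = [1/2 0 0; 0 3/2 0; 0 0 1]
T2·T1 = [4/17 45/34 0; -15/34 12/17 0; 0 0 1]

T = [4/17 45/34 0; -15/34 12/17 0; 0 0 1]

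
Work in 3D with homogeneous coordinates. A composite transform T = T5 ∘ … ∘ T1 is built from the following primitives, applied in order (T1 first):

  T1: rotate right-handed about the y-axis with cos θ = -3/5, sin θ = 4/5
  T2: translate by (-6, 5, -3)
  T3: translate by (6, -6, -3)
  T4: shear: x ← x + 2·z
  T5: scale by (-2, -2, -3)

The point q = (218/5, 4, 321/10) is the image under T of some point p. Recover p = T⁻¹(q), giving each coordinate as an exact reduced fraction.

T1 = [-3/5 0 4/5 0; 0 1 0 0; -4/5 0 -3/5 0; 0 0 0 1]
T2·T1 = [-3/5 0 4/5 -6; 0 1 0 5; -4/5 0 -3/5 -3; 0 0 0 1]
T3·…·T1 = [-3/5 0 4/5 0; 0 1 0 -1; -4/5 0 -3/5 -6; 0 0 0 1]
T4·…·T1 = [-11/5 0 -2/5 -12; 0 1 0 -1; -4/5 0 -3/5 -6; 0 0 0 1]
T5·…·T1 = [22/5 0 4/5 24; 0 -2 0 2; 12/5 0 9/5 18; 0 0 0 1]
det M = -12; M⁻¹ = [3/10 0 -2/15 -24/5; 0 -1/2 0 1; -2/5 0 11/15 -18/5; 0 0 0 1]
M⁻¹ · (218/5, 4, 321/10)ᵀ = (4, -1, 5/2)ᵀ

p = (4, -1, 5/2)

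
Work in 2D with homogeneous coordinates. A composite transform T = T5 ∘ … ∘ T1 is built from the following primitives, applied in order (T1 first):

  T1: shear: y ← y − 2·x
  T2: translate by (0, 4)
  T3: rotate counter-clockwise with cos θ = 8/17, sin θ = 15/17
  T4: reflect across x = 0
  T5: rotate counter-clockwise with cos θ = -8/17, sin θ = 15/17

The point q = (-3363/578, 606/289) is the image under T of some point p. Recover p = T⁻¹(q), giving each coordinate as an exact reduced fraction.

p = (3/2, 5)

T1 = [1 0 0; -2 1 0; 0 0 1]
T2·T1 = [1 0 0; -2 1 4; 0 0 1]
T3·…·T1 = [38/17 -15/17 -60/17; -1/17 8/17 32/17; 0 0 1]
T4·…·T1 = [-38/17 15/17 60/17; -1/17 8/17 32/17; 0 0 1]
T5·…·T1 = [319/289 -240/289 -960/289; -562/289 161/289 644/289; 0 0 1]
det M = -1; M⁻¹ = [-161/289 -240/289 0; -562/289 -319/289 -4; 0 0 1]
M⁻¹ · (-3363/578, 606/289)ᵀ = (3/2, 5)ᵀ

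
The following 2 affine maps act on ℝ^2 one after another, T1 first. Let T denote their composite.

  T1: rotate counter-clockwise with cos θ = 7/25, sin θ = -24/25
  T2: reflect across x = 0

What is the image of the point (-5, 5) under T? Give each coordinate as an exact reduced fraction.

T(p) = (-17/5, 31/5)

T1 rotate counter-clockwise with cos θ = 7/25, sin θ = -24/25: (-5, 5) → (17/5, 31/5)
T2 reflect across x = 0: (17/5, 31/5) → (-17/5, 31/5)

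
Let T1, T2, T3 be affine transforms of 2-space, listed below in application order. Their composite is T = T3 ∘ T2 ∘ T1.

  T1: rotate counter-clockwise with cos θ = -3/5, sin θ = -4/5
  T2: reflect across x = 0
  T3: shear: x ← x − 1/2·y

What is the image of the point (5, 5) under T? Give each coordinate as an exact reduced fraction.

T(p) = (5/2, -7)

T1 rotate counter-clockwise with cos θ = -3/5, sin θ = -4/5: (5, 5) → (1, -7)
T2 reflect across x = 0: (1, -7) → (-1, -7)
T3 shear: x ← x − 1/2·y: (-1, -7) → (5/2, -7)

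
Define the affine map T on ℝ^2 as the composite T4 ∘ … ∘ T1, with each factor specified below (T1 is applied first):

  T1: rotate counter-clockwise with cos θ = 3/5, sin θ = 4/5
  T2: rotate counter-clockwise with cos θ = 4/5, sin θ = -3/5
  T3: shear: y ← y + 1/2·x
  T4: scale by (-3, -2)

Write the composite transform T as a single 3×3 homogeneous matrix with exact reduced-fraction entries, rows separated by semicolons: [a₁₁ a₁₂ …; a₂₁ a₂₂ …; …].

T1 = [3/5 -4/5 0; 4/5 3/5 0; 0 0 1]
T2·T1 = [24/25 -7/25 0; 7/25 24/25 0; 0 0 1]
T3·…·T1 = [24/25 -7/25 0; 19/25 41/50 0; 0 0 1]
T4·…·T1 = [-72/25 21/25 0; -38/25 -41/25 0; 0 0 1]

T = [-72/25 21/25 0; -38/25 -41/25 0; 0 0 1]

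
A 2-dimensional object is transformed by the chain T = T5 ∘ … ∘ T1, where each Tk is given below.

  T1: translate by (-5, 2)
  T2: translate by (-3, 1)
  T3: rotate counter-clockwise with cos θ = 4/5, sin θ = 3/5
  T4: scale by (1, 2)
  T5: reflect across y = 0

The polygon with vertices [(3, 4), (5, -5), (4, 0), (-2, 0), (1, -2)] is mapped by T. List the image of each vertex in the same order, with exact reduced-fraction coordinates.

T1 translate by (-5, 2): (3, 4) → (-2, 6); (5, -5) → (0, -3); (4, 0) → (-1, 2); (-2, 0) → (-7, 2); (1, -2) → (-4, 0)
T2 translate by (-3, 1): (-2, 6) → (-5, 7); (0, -3) → (-3, -2); (-1, 2) → (-4, 3); (-7, 2) → (-10, 3); (-4, 0) → (-7, 1)
T3 rotate counter-clockwise with cos θ = 4/5, sin θ = 3/5: (-5, 7) → (-41/5, 13/5); (-3, -2) → (-6/5, -17/5); (-4, 3) → (-5, 0); (-10, 3) → (-49/5, -18/5); (-7, 1) → (-31/5, -17/5)
T4 scale by (1, 2): (-41/5, 13/5) → (-41/5, 26/5); (-6/5, -17/5) → (-6/5, -34/5); (-5, 0) → (-5, 0); (-49/5, -18/5) → (-49/5, -36/5); (-31/5, -17/5) → (-31/5, -34/5)
T5 reflect across y = 0: (-41/5, 26/5) → (-41/5, -26/5); (-6/5, -34/5) → (-6/5, 34/5); (-5, 0) → (-5, 0); (-49/5, -36/5) → (-49/5, 36/5); (-31/5, -34/5) → (-31/5, 34/5)

image vertices: (-41/5, -26/5), (-6/5, 34/5), (-5, 0), (-49/5, 36/5), (-31/5, 34/5)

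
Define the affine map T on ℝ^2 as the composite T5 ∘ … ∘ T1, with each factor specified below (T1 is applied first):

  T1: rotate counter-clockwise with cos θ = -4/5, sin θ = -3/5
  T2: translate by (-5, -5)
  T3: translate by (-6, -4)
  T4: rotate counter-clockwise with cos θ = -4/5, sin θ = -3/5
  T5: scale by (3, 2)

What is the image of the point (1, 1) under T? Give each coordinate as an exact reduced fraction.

T(p) = (204/25, 752/25)

T1 rotate counter-clockwise with cos θ = -4/5, sin θ = -3/5: (1, 1) → (-1/5, -7/5)
T2 translate by (-5, -5): (-1/5, -7/5) → (-26/5, -32/5)
T3 translate by (-6, -4): (-26/5, -32/5) → (-56/5, -52/5)
T4 rotate counter-clockwise with cos θ = -4/5, sin θ = -3/5: (-56/5, -52/5) → (68/25, 376/25)
T5 scale by (3, 2): (68/25, 376/25) → (204/25, 752/25)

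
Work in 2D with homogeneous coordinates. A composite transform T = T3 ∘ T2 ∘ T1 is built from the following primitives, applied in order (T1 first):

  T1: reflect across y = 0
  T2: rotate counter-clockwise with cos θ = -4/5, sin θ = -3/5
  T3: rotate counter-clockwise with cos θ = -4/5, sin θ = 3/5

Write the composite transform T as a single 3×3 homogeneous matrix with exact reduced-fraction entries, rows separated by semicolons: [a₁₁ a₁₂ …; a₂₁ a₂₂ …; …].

T = [1 0 0; 0 -1 0; 0 0 1]

T1 = [1 0 0; 0 -1 0; 0 0 1]
T2·T1 = [-4/5 -3/5 0; -3/5 4/5 0; 0 0 1]
T3·…·T1 = [1 0 0; 0 -1 0; 0 0 1]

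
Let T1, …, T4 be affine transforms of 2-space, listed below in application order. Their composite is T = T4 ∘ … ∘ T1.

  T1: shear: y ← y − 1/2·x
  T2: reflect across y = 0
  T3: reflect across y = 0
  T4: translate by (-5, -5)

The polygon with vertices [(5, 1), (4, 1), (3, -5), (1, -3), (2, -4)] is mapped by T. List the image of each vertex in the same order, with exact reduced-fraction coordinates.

T1 shear: y ← y − 1/2·x: (5, 1) → (5, -3/2); (4, 1) → (4, -1); (3, -5) → (3, -13/2); (1, -3) → (1, -7/2); (2, -4) → (2, -5)
T2 reflect across y = 0: (5, -3/2) → (5, 3/2); (4, -1) → (4, 1); (3, -13/2) → (3, 13/2); (1, -7/2) → (1, 7/2); (2, -5) → (2, 5)
T3 reflect across y = 0: (5, 3/2) → (5, -3/2); (4, 1) → (4, -1); (3, 13/2) → (3, -13/2); (1, 7/2) → (1, -7/2); (2, 5) → (2, -5)
T4 translate by (-5, -5): (5, -3/2) → (0, -13/2); (4, -1) → (-1, -6); (3, -13/2) → (-2, -23/2); (1, -7/2) → (-4, -17/2); (2, -5) → (-3, -10)

image vertices: (0, -13/2), (-1, -6), (-2, -23/2), (-4, -17/2), (-3, -10)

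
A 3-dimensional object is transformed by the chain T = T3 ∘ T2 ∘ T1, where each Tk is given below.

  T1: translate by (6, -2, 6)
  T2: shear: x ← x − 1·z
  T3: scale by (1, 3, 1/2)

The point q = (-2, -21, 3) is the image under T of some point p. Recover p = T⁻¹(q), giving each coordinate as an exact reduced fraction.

p = (-2, -5, 0)

T1 = [1 0 0 6; 0 1 0 -2; 0 0 1 6; 0 0 0 1]
T2·T1 = [1 0 -1 0; 0 1 0 -2; 0 0 1 6; 0 0 0 1]
T3·…·T1 = [1 0 -1 0; 0 3 0 -6; 0 0 1/2 3; 0 0 0 1]
det M = 3/2; M⁻¹ = [1 0 2 -6; 0 1/3 0 2; 0 0 2 -6; 0 0 0 1]
M⁻¹ · (-2, -21, 3)ᵀ = (-2, -5, 0)ᵀ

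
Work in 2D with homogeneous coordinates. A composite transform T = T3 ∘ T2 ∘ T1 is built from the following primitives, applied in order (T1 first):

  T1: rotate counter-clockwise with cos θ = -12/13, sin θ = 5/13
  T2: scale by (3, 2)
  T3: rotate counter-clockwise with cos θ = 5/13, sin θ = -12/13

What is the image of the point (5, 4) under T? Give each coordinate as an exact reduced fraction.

T(p) = (-1752/169, 2650/169)

T1 rotate counter-clockwise with cos θ = -12/13, sin θ = 5/13: (5, 4) → (-80/13, -23/13)
T2 scale by (3, 2): (-80/13, -23/13) → (-240/13, -46/13)
T3 rotate counter-clockwise with cos θ = 5/13, sin θ = -12/13: (-240/13, -46/13) → (-1752/169, 2650/169)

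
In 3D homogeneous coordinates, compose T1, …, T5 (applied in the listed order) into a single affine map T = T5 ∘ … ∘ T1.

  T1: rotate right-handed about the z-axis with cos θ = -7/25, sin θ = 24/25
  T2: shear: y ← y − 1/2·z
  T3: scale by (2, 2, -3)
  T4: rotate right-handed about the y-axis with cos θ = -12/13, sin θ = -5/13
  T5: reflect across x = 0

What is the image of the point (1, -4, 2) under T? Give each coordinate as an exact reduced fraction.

T(p) = (1386/325, 54/25, 538/65)

T1 rotate right-handed about the z-axis with cos θ = -7/25, sin θ = 24/25: (1, -4, 2) → (89/25, 52/25, 2)
T2 shear: y ← y − 1/2·z: (89/25, 52/25, 2) → (89/25, 27/25, 2)
T3 scale by (2, 2, -3): (89/25, 27/25, 2) → (178/25, 54/25, -6)
T4 rotate right-handed about the y-axis with cos θ = -12/13, sin θ = -5/13: (178/25, 54/25, -6) → (-1386/325, 54/25, 538/65)
T5 reflect across x = 0: (-1386/325, 54/25, 538/65) → (1386/325, 54/25, 538/65)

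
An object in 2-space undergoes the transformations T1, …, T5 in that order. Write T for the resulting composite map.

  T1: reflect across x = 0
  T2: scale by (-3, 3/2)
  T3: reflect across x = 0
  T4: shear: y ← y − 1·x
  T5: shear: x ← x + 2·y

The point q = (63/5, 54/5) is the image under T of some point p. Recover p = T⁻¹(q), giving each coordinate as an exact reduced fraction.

T1 = [-1 0 0; 0 1 0; 0 0 1]
T2·T1 = [3 0 0; 0 3/2 0; 0 0 1]
T3·…·T1 = [-3 0 0; 0 3/2 0; 0 0 1]
T4·…·T1 = [-3 0 0; 3 3/2 0; 0 0 1]
T5·…·T1 = [3 3 0; 3 3/2 0; 0 0 1]
det M = -9/2; M⁻¹ = [-1/3 2/3 0; 2/3 -2/3 0; 0 0 1]
M⁻¹ · (63/5, 54/5)ᵀ = (3, 6/5)ᵀ

p = (3, 6/5)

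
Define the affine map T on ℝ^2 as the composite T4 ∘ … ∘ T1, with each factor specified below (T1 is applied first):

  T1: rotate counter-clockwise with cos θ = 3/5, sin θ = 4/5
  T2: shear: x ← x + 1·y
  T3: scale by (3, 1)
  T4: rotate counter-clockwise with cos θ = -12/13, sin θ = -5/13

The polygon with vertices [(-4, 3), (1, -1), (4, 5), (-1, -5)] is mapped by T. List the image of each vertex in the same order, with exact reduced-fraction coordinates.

T1 rotate counter-clockwise with cos θ = 3/5, sin θ = 4/5: (-4, 3) → (-24/5, -7/5); (1, -1) → (7/5, 1/5); (4, 5) → (-8/5, 31/5); (-1, -5) → (17/5, -19/5)
T2 shear: x ← x + 1·y: (-24/5, -7/5) → (-31/5, -7/5); (7/5, 1/5) → (8/5, 1/5); (-8/5, 31/5) → (23/5, 31/5); (17/5, -19/5) → (-2/5, -19/5)
T3 scale by (3, 1): (-31/5, -7/5) → (-93/5, -7/5); (8/5, 1/5) → (24/5, 1/5); (23/5, 31/5) → (69/5, 31/5); (-2/5, -19/5) → (-6/5, -19/5)
T4 rotate counter-clockwise with cos θ = -12/13, sin θ = -5/13: (-93/5, -7/5) → (1081/65, 549/65); (24/5, 1/5) → (-283/65, -132/65); (69/5, 31/5) → (-673/65, -717/65); (-6/5, -19/5) → (-23/65, 258/65)

image vertices: (1081/65, 549/65), (-283/65, -132/65), (-673/65, -717/65), (-23/65, 258/65)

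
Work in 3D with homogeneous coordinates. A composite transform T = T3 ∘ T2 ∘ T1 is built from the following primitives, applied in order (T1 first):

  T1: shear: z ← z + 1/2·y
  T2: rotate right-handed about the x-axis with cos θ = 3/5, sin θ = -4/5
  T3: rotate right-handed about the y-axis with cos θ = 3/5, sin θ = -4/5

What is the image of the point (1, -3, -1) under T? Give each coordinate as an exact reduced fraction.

T(p) = (-3/25, -19/5, 67/50)

T1 shear: z ← z + 1/2·y: (1, -3, -1) → (1, -3, -5/2)
T2 rotate right-handed about the x-axis with cos θ = 3/5, sin θ = -4/5: (1, -3, -5/2) → (1, -19/5, 9/10)
T3 rotate right-handed about the y-axis with cos θ = 3/5, sin θ = -4/5: (1, -19/5, 9/10) → (-3/25, -19/5, 67/50)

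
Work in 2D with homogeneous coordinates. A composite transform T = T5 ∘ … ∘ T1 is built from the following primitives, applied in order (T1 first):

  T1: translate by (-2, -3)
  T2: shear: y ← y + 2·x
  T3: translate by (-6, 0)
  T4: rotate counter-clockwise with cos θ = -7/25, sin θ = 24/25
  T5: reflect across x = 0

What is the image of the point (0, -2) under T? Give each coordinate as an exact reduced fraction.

T(p) = (-272/25, -129/25)

T1 translate by (-2, -3): (0, -2) → (-2, -5)
T2 shear: y ← y + 2·x: (-2, -5) → (-2, -9)
T3 translate by (-6, 0): (-2, -9) → (-8, -9)
T4 rotate counter-clockwise with cos θ = -7/25, sin θ = 24/25: (-8, -9) → (272/25, -129/25)
T5 reflect across x = 0: (272/25, -129/25) → (-272/25, -129/25)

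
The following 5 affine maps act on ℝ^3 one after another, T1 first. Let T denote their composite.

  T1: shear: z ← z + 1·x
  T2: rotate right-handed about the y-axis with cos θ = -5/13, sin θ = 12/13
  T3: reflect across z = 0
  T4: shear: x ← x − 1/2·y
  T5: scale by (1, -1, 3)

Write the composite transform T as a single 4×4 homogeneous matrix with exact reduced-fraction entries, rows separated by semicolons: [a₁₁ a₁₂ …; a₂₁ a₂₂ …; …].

T1 = [1 0 0 0; 0 1 0 0; 1 0 1 0; 0 0 0 1]
T2·T1 = [7/13 0 12/13 0; 0 1 0 0; -17/13 0 -5/13 0; 0 0 0 1]
T3·…·T1 = [7/13 0 12/13 0; 0 1 0 0; 17/13 0 5/13 0; 0 0 0 1]
T4·…·T1 = [7/13 -1/2 12/13 0; 0 1 0 0; 17/13 0 5/13 0; 0 0 0 1]
T5·…·T1 = [7/13 -1/2 12/13 0; 0 -1 0 0; 51/13 0 15/13 0; 0 0 0 1]

T = [7/13 -1/2 12/13 0; 0 -1 0 0; 51/13 0 15/13 0; 0 0 0 1]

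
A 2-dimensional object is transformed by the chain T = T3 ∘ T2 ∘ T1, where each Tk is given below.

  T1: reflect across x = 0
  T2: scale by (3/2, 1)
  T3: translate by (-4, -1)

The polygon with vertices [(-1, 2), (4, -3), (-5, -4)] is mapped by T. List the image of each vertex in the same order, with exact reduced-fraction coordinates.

T1 reflect across x = 0: (-1, 2) → (1, 2); (4, -3) → (-4, -3); (-5, -4) → (5, -4)
T2 scale by (3/2, 1): (1, 2) → (3/2, 2); (-4, -3) → (-6, -3); (5, -4) → (15/2, -4)
T3 translate by (-4, -1): (3/2, 2) → (-5/2, 1); (-6, -3) → (-10, -4); (15/2, -4) → (7/2, -5)

image vertices: (-5/2, 1), (-10, -4), (7/2, -5)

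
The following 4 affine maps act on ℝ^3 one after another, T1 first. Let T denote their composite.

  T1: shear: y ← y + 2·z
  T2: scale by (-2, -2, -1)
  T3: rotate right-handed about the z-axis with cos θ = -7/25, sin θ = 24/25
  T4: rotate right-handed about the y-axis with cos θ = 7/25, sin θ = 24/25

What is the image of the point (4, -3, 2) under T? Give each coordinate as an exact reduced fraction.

T(p) = (-472/625, -178/25, -2846/625)

T1 shear: y ← y + 2·z: (4, -3, 2) → (4, 1, 2)
T2 scale by (-2, -2, -1): (4, 1, 2) → (-8, -2, -2)
T3 rotate right-handed about the z-axis with cos θ = -7/25, sin θ = 24/25: (-8, -2, -2) → (104/25, -178/25, -2)
T4 rotate right-handed about the y-axis with cos θ = 7/25, sin θ = 24/25: (104/25, -178/25, -2) → (-472/625, -178/25, -2846/625)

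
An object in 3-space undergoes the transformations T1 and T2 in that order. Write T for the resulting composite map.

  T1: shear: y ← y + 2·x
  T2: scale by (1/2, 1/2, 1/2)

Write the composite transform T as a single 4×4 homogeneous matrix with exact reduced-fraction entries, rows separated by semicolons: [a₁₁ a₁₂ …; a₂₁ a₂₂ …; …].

T = [1/2 0 0 0; 1 1/2 0 0; 0 0 1/2 0; 0 0 0 1]

T1 = [1 0 0 0; 2 1 0 0; 0 0 1 0; 0 0 0 1]
T2·T1 = [1/2 0 0 0; 1 1/2 0 0; 0 0 1/2 0; 0 0 0 1]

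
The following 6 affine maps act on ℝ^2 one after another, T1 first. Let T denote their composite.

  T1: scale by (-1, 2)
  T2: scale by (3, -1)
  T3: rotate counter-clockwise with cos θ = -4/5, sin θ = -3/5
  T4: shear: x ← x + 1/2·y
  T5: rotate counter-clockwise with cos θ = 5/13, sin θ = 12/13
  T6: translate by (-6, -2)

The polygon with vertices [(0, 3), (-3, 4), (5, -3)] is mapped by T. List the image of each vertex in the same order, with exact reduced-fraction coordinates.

image vertices: (-708/65, -82/65), (-295/26, -159/13), (-399/130, 1037/65)

T1 scale by (-1, 2): (0, 3) → (0, 6); (-3, 4) → (3, 8); (5, -3) → (-5, -6)
T2 scale by (3, -1): (0, 6) → (0, -6); (3, 8) → (9, -8); (-5, -6) → (-15, 6)
T3 rotate counter-clockwise with cos θ = -4/5, sin θ = -3/5: (0, -6) → (-18/5, 24/5); (9, -8) → (-12, 1); (-15, 6) → (78/5, 21/5)
T4 shear: x ← x + 1/2·y: (-18/5, 24/5) → (-6/5, 24/5); (-12, 1) → (-23/2, 1); (78/5, 21/5) → (177/10, 21/5)
T5 rotate counter-clockwise with cos θ = 5/13, sin θ = 12/13: (-6/5, 24/5) → (-318/65, 48/65); (-23/2, 1) → (-139/26, -133/13); (177/10, 21/5) → (381/130, 1167/65)
T6 translate by (-6, -2): (-318/65, 48/65) → (-708/65, -82/65); (-139/26, -133/13) → (-295/26, -159/13); (381/130, 1167/65) → (-399/130, 1037/65)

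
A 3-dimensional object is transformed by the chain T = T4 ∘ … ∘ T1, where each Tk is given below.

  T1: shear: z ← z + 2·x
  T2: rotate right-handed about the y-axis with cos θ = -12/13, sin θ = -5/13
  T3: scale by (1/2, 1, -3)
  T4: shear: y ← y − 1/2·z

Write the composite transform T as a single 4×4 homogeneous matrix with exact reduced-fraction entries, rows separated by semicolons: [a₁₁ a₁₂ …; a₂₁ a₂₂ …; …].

T = [-11/13 0 -5/26 0; -57/26 1 -18/13 0; 57/13 0 36/13 0; 0 0 0 1]

T1 = [1 0 0 0; 0 1 0 0; 2 0 1 0; 0 0 0 1]
T2·T1 = [-22/13 0 -5/13 0; 0 1 0 0; -19/13 0 -12/13 0; 0 0 0 1]
T3·…·T1 = [-11/13 0 -5/26 0; 0 1 0 0; 57/13 0 36/13 0; 0 0 0 1]
T4·…·T1 = [-11/13 0 -5/26 0; -57/26 1 -18/13 0; 57/13 0 36/13 0; 0 0 0 1]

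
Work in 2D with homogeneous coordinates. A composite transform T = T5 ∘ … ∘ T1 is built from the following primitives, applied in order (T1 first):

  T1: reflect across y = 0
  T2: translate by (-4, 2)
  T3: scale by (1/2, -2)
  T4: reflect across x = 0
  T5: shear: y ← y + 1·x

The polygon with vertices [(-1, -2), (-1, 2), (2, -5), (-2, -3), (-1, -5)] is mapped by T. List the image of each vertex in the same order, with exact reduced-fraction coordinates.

image vertices: (5/2, -11/2), (5/2, 5/2), (1, -13), (3, -7), (5/2, -23/2)

T1 reflect across y = 0: (-1, -2) → (-1, 2); (-1, 2) → (-1, -2); (2, -5) → (2, 5); (-2, -3) → (-2, 3); (-1, -5) → (-1, 5)
T2 translate by (-4, 2): (-1, 2) → (-5, 4); (-1, -2) → (-5, 0); (2, 5) → (-2, 7); (-2, 3) → (-6, 5); (-1, 5) → (-5, 7)
T3 scale by (1/2, -2): (-5, 4) → (-5/2, -8); (-5, 0) → (-5/2, 0); (-2, 7) → (-1, -14); (-6, 5) → (-3, -10); (-5, 7) → (-5/2, -14)
T4 reflect across x = 0: (-5/2, -8) → (5/2, -8); (-5/2, 0) → (5/2, 0); (-1, -14) → (1, -14); (-3, -10) → (3, -10); (-5/2, -14) → (5/2, -14)
T5 shear: y ← y + 1·x: (5/2, -8) → (5/2, -11/2); (5/2, 0) → (5/2, 5/2); (1, -14) → (1, -13); (3, -10) → (3, -7); (5/2, -14) → (5/2, -23/2)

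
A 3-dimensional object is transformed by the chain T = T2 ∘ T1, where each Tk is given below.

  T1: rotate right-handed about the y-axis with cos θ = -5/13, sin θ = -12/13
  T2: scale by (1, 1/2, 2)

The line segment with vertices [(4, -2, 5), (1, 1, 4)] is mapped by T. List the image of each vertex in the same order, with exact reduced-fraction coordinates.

image vertices: (-80/13, -1, 46/13), (-53/13, 1/2, -16/13)

T1 rotate right-handed about the y-axis with cos θ = -5/13, sin θ = -12/13: (4, -2, 5) → (-80/13, -2, 23/13); (1, 1, 4) → (-53/13, 1, -8/13)
T2 scale by (1, 1/2, 2): (-80/13, -2, 23/13) → (-80/13, -1, 46/13); (-53/13, 1, -8/13) → (-53/13, 1/2, -16/13)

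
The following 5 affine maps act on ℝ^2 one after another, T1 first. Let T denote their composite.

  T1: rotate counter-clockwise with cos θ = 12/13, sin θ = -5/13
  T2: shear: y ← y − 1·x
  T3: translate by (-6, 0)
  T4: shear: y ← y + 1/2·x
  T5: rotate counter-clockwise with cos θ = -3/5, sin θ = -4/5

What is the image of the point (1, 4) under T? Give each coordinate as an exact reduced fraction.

T1 rotate counter-clockwise with cos θ = 12/13, sin θ = -5/13: (1, 4) → (32/13, 43/13)
T2 shear: y ← y − 1·x: (32/13, 43/13) → (32/13, 11/13)
T3 translate by (-6, 0): (32/13, 11/13) → (-46/13, 11/13)
T4 shear: y ← y + 1/2·x: (-46/13, 11/13) → (-46/13, -12/13)
T5 rotate counter-clockwise with cos θ = -3/5, sin θ = -4/5: (-46/13, -12/13) → (18/13, 44/13)

T(p) = (18/13, 44/13)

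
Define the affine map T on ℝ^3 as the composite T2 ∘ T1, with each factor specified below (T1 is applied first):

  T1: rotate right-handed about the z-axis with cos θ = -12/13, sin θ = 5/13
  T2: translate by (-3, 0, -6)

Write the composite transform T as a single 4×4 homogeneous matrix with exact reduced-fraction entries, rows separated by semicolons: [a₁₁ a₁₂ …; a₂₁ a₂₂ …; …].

T1 = [-12/13 -5/13 0 0; 5/13 -12/13 0 0; 0 0 1 0; 0 0 0 1]
T2·T1 = [-12/13 -5/13 0 -3; 5/13 -12/13 0 0; 0 0 1 -6; 0 0 0 1]

T = [-12/13 -5/13 0 -3; 5/13 -12/13 0 0; 0 0 1 -6; 0 0 0 1]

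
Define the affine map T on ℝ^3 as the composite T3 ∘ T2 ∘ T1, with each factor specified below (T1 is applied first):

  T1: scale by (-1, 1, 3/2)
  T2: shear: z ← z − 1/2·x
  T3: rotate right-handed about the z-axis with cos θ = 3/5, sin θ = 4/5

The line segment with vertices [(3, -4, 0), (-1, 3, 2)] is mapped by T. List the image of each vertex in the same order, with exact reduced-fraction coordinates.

T1 scale by (-1, 1, 3/2): (3, -4, 0) → (-3, -4, 0); (-1, 3, 2) → (1, 3, 3)
T2 shear: z ← z − 1/2·x: (-3, -4, 0) → (-3, -4, 3/2); (1, 3, 3) → (1, 3, 5/2)
T3 rotate right-handed about the z-axis with cos θ = 3/5, sin θ = 4/5: (-3, -4, 3/2) → (7/5, -24/5, 3/2); (1, 3, 5/2) → (-9/5, 13/5, 5/2)

image vertices: (7/5, -24/5, 3/2), (-9/5, 13/5, 5/2)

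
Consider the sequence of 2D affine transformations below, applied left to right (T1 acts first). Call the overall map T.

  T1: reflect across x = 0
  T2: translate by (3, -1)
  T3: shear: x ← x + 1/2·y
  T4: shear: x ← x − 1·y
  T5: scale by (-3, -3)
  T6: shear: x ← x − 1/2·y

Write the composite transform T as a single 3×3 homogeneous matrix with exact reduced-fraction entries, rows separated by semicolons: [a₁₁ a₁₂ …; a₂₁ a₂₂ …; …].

T = [3 3 -12; 0 -3 3; 0 0 1]

T1 = [-1 0 0; 0 1 0; 0 0 1]
T2·T1 = [-1 0 3; 0 1 -1; 0 0 1]
T3·…·T1 = [-1 1/2 5/2; 0 1 -1; 0 0 1]
T4·…·T1 = [-1 -1/2 7/2; 0 1 -1; 0 0 1]
T5·…·T1 = [3 3/2 -21/2; 0 -3 3; 0 0 1]
T6·…·T1 = [3 3 -12; 0 -3 3; 0 0 1]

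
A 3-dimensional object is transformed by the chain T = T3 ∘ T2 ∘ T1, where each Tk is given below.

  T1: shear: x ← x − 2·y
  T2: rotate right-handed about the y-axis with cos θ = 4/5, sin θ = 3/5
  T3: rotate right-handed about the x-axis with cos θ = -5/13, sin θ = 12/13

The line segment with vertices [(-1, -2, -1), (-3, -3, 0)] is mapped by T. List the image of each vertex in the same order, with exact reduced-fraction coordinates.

image vertices: (9/5, 206/65, -11/13), (12/5, 183/65, -27/13)

T1 shear: x ← x − 2·y: (-1, -2, -1) → (3, -2, -1); (-3, -3, 0) → (3, -3, 0)
T2 rotate right-handed about the y-axis with cos θ = 4/5, sin θ = 3/5: (3, -2, -1) → (9/5, -2, -13/5); (3, -3, 0) → (12/5, -3, -9/5)
T3 rotate right-handed about the x-axis with cos θ = -5/13, sin θ = 12/13: (9/5, -2, -13/5) → (9/5, 206/65, -11/13); (12/5, -3, -9/5) → (12/5, 183/65, -27/13)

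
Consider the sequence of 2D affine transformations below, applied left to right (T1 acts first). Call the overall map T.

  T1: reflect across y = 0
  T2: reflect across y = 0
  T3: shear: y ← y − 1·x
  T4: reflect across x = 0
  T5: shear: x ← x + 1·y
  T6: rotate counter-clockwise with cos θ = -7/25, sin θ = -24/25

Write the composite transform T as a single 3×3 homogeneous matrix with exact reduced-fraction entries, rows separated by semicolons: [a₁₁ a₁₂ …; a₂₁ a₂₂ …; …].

T = [-2/5 17/25 0; 11/5 -31/25 0; 0 0 1]

T1 = [1 0 0; 0 -1 0; 0 0 1]
T2·T1 = [1 0 0; 0 1 0; 0 0 1]
T3·…·T1 = [1 0 0; -1 1 0; 0 0 1]
T4·…·T1 = [-1 0 0; -1 1 0; 0 0 1]
T5·…·T1 = [-2 1 0; -1 1 0; 0 0 1]
T6·…·T1 = [-2/5 17/25 0; 11/5 -31/25 0; 0 0 1]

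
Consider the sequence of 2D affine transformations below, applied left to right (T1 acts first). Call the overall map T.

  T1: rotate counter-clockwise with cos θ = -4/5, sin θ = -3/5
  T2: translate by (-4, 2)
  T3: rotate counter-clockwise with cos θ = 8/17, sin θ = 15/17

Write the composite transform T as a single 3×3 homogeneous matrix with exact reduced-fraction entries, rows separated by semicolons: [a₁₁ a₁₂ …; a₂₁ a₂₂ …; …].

T1 = [-4/5 3/5 0; -3/5 -4/5 0; 0 0 1]
T2·T1 = [-4/5 3/5 -4; -3/5 -4/5 2; 0 0 1]
T3·…·T1 = [13/85 84/85 -62/17; -84/85 13/85 -44/17; 0 0 1]

T = [13/85 84/85 -62/17; -84/85 13/85 -44/17; 0 0 1]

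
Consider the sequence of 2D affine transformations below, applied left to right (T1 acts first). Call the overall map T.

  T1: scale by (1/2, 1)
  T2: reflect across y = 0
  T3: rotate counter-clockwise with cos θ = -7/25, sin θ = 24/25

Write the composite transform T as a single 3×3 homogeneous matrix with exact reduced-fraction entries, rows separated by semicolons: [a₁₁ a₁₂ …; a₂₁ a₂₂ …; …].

T = [-7/50 24/25 0; 12/25 7/25 0; 0 0 1]

T1 = [1/2 0 0; 0 1 0; 0 0 1]
T2·T1 = [1/2 0 0; 0 -1 0; 0 0 1]
T3·…·T1 = [-7/50 24/25 0; 12/25 7/25 0; 0 0 1]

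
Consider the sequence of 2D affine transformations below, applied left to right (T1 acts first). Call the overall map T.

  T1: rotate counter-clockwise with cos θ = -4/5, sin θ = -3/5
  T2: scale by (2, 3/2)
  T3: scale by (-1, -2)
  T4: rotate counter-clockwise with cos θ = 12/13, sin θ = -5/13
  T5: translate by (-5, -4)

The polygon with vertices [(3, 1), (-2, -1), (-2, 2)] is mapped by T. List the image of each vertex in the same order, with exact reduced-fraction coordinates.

T1 rotate counter-clockwise with cos θ = -4/5, sin θ = -3/5: (3, 1) → (-9/5, -13/5); (-2, -1) → (1, 2); (-2, 2) → (14/5, -2/5)
T2 scale by (2, 3/2): (-9/5, -13/5) → (-18/5, -39/10); (1, 2) → (2, 3); (14/5, -2/5) → (28/5, -3/5)
T3 scale by (-1, -2): (-18/5, -39/10) → (18/5, 39/5); (2, 3) → (-2, -6); (28/5, -3/5) → (-28/5, 6/5)
T4 rotate counter-clockwise with cos θ = 12/13, sin θ = -5/13: (18/5, 39/5) → (411/65, 378/65); (-2, -6) → (-54/13, -62/13); (-28/5, 6/5) → (-306/65, 212/65)
T5 translate by (-5, -4): (411/65, 378/65) → (86/65, 118/65); (-54/13, -62/13) → (-119/13, -114/13); (-306/65, 212/65) → (-631/65, -48/65)

image vertices: (86/65, 118/65), (-119/13, -114/13), (-631/65, -48/65)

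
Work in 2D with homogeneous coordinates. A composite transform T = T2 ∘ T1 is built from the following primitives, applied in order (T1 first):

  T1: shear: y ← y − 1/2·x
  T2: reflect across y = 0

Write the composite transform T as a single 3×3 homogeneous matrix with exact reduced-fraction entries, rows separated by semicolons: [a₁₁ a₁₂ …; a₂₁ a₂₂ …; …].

T1 = [1 0 0; -1/2 1 0; 0 0 1]
T2·T1 = [1 0 0; 1/2 -1 0; 0 0 1]

T = [1 0 0; 1/2 -1 0; 0 0 1]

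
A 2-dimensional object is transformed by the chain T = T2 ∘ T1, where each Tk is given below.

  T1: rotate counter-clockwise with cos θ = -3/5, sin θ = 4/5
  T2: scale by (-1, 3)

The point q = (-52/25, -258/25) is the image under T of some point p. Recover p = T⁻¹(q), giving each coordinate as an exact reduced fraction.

T1 = [-3/5 -4/5 0; 4/5 -3/5 0; 0 0 1]
T2·T1 = [3/5 4/5 0; 12/5 -9/5 0; 0 0 1]
det M = -3; M⁻¹ = [3/5 4/15 0; 4/5 -1/5 0; 0 0 1]
M⁻¹ · (-52/25, -258/25)ᵀ = (-4, 2/5)ᵀ

p = (-4, 2/5)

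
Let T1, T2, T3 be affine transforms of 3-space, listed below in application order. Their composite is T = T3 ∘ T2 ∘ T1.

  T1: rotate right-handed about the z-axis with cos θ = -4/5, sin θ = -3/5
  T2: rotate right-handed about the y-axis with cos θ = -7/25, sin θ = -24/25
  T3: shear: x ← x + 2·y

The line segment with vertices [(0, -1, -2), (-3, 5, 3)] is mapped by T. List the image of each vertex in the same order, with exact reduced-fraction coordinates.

image vertices: (461/125, 4/5, -2/125), (-1099/125, -11/5, 543/125)

T1 rotate right-handed about the z-axis with cos θ = -4/5, sin θ = -3/5: (0, -1, -2) → (-3/5, 4/5, -2); (-3, 5, 3) → (27/5, -11/5, 3)
T2 rotate right-handed about the y-axis with cos θ = -7/25, sin θ = -24/25: (-3/5, 4/5, -2) → (261/125, 4/5, -2/125); (27/5, -11/5, 3) → (-549/125, -11/5, 543/125)
T3 shear: x ← x + 2·y: (261/125, 4/5, -2/125) → (461/125, 4/5, -2/125); (-549/125, -11/5, 543/125) → (-1099/125, -11/5, 543/125)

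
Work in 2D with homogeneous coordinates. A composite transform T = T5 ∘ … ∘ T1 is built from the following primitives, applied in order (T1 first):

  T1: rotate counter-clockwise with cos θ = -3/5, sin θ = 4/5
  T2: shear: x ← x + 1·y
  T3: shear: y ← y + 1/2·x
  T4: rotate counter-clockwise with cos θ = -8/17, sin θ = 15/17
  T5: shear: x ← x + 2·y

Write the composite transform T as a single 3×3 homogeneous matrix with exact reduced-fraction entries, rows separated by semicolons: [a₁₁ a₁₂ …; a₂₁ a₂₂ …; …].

T = [-47/34 19/34 0; -21/85 -53/85 0; 0 0 1]

T1 = [-3/5 -4/5 0; 4/5 -3/5 0; 0 0 1]
T2·T1 = [1/5 -7/5 0; 4/5 -3/5 0; 0 0 1]
T3·…·T1 = [1/5 -7/5 0; 9/10 -13/10 0; 0 0 1]
T4·…·T1 = [-151/170 307/170 0; -21/85 -53/85 0; 0 0 1]
T5·…·T1 = [-47/34 19/34 0; -21/85 -53/85 0; 0 0 1]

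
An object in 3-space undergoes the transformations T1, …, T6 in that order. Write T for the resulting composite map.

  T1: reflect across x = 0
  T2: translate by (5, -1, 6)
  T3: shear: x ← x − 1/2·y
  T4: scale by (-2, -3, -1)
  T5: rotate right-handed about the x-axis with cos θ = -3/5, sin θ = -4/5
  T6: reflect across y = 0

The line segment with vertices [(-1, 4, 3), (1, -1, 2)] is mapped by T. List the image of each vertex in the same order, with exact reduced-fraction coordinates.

T1 reflect across x = 0: (-1, 4, 3) → (1, 4, 3); (1, -1, 2) → (-1, -1, 2)
T2 translate by (5, -1, 6): (1, 4, 3) → (6, 3, 9); (-1, -1, 2) → (4, -2, 8)
T3 shear: x ← x − 1/2·y: (6, 3, 9) → (9/2, 3, 9); (4, -2, 8) → (5, -2, 8)
T4 scale by (-2, -3, -1): (9/2, 3, 9) → (-9, -9, -9); (5, -2, 8) → (-10, 6, -8)
T5 rotate right-handed about the x-axis with cos θ = -3/5, sin θ = -4/5: (-9, -9, -9) → (-9, -9/5, 63/5); (-10, 6, -8) → (-10, -10, 0)
T6 reflect across y = 0: (-9, -9/5, 63/5) → (-9, 9/5, 63/5); (-10, -10, 0) → (-10, 10, 0)

image vertices: (-9, 9/5, 63/5), (-10, 10, 0)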